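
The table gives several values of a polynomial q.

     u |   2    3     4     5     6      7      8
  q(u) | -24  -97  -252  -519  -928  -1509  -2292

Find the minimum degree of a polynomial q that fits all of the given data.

Forward differences of the values at u = 2, 3, 4, 5, 6, 7, 8:
  q  : -24  -97  -252  -519  -928  -1509  -2292
  Δ  : -73  -155  -267  -409  -581  -783
  Δ^2: -82  -112  -142  -172  -202
  Δ^3: -30  -30  -30  -30
  Δ^4: 0  0  0
  Δ^5: 0  0
  Δ^6: 0
The third differences are constant (-30) and nonzero, while all higher differences vanish, so the minimal degree is 3.

3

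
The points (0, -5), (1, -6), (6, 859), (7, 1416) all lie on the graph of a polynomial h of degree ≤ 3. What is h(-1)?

Write h(t) = at^3 + bt^2 + ct + d. Substituting each data point gives a linear system:
  d = -5
  a + b + c + d = -6
  216a + 36b + 6c + d = 859
  343a + 49b + 7c + d = 1416
Solving the system yields a = 5, b = -6, c = 0, d = -5.
So h(t) = 5t^3 - 6t^2 - 5.
Then h(-1) = -16.

-16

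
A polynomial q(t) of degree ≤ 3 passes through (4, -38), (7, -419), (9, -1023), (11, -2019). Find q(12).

Using the Lagrange interpolation formula with nodes 4, 7, 9, 11:
  L_0(t) = (t - 7)(t - 9)(t - 11) / -105
  L_1(t) = (t - 4)(t - 9)(t - 11) / 24
  L_2(t) = (t - 4)(t - 7)(t - 11) / -20
  L_3(t) = (t - 4)(t - 7)(t - 9) / 56
Then q(t) = -38·L_0(t) - 419·L_1(t) - 1023·L_2(t) - 2019·L_3(t).
Expanding and collecting terms gives q(t) = -2t^3 + 5t^2 + 4t - 6.
Evaluating at t = 12: q(12) = -2694.

-2694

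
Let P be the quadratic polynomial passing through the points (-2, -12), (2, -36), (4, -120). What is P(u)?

Write P(u) = au^2 + bu + c. Substituting each data point gives a linear system:
  4a - 2b + c = -12
  4a + 2b + c = -36
  16a + 4b + c = -120
Solving the system yields a = -6, b = -6, c = 0.
So P(u) = -6u² - 6u.
Check: P(2) = -36. ✓

P(u) = -6u^2 - 6u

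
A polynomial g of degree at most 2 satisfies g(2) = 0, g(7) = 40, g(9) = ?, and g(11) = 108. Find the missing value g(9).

The 3 known points determine the degree-2 polynomial uniquely.
Write g(s) = as^2 + bs + c. Substituting each data point gives a linear system:
  4a + 2b + c = 0
  49a + 7b + c = 40
  121a + 11b + c = 108
Solving the system yields a = 1, b = -1, c = -2.
So g(s) = s² - s - 2.
Then g(9) = 70.

70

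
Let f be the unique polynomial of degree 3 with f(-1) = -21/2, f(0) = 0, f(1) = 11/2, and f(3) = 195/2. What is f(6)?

798

Write f(u) = au^3 + bu^2 + cu + d. Substituting each data point gives a linear system:
  -a + b - c + d = -21/2
  d = 0
  a + b + c + d = 11/2
  27a + 9b + 3c + d = 195/2
Solving the system yields a = 4, b = -5/2, c = 4, d = 0.
So f(u) = 4u^3 - (5/2)u^2 + 4u.
Then f(6) = 798.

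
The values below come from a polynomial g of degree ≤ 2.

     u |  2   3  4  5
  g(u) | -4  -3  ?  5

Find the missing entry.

On equispaced nodes a degree-2 polynomial has vanishing third forward difference, so
  - g(2) + 3·g(3) - 3·g(4) + g(5) = 0.
Substituting the known values and solving for g(4):
  -3·g(4) = 0
  g(4) = 0.

0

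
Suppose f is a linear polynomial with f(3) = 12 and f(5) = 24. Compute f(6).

30

Using the Lagrange interpolation formula with nodes 3, 5:
  L_0(u) = (u - 5) / -2
  L_1(u) = (u - 3) / 2
Then f(u) = 12·L_0(u) + 24·L_1(u).
Expanding and collecting terms gives f(u) = 6u - 6.
Evaluating at u = 6: f(6) = 30.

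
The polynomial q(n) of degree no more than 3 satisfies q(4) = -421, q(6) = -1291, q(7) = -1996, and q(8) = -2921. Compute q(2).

Write q(n) = an^3 + bn^2 + cn + d. Substituting each data point gives a linear system:
  64a + 16b + 4c + d = -421
  216a + 36b + 6c + d = -1291
  343a + 49b + 7c + d = -1996
  512a + 64b + 8c + d = -2921
Solving the system yields a = -5, b = -5, c = -5, d = -1.
So q(n) = -5n³ - 5n² - 5n - 1.
Then q(2) = -71.

-71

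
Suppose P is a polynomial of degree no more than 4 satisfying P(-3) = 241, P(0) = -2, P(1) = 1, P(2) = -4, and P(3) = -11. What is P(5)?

Write P(x) = ax^4 + bx^3 + cx^2 + dx + e. Substituting each data point gives a linear system:
  81a - 27b + 9c - 3d + e = 241
  e = -2
  a + b + c + d + e = 1
  16a + 8b + 4c + 2d + e = -4
  81a + 27b + 9c + 3d + e = -11
Solving the system yields a = 1, b = -5, c = 4, d = 3, e = -2.
So P(x) = x^4 - 5x^3 + 4x^2 + 3x - 2.
Then P(5) = 113.

113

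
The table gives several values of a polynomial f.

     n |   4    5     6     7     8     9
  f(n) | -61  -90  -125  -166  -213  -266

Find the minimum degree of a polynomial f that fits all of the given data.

Forward differences of the values at n = 4, 5, 6, 7, 8, 9:
  f  : -61  -90  -125  -166  -213  -266
  Δ  : -29  -35  -41  -47  -53
  Δ^2: -6  -6  -6  -6
  Δ^3: 0  0  0
  Δ^4: 0  0
  Δ^5: 0
The second differences are constant (-6) and nonzero, while all higher differences vanish, so the minimal degree is 2.

2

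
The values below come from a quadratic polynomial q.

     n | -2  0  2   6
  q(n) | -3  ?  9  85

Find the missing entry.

-5

The 3 known points determine the degree-2 polynomial uniquely.
Write q(n) = an^2 + bn + c. Substituting each data point gives a linear system:
  4a - 2b + c = -3
  4a + 2b + c = 9
  36a + 6b + c = 85
Solving the system yields a = 2, b = 3, c = -5.
So q(n) = 2n^2 + 3n - 5.
Then q(0) = -5.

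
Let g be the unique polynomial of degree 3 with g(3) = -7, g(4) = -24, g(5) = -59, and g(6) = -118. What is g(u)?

g(u) = -u^3 + 3u^2 - u - 4

Using the Lagrange interpolation formula with nodes 3, 4, 5, 6:
  L_0(u) = (u - 4)(u - 5)(u - 6) / -6
  L_1(u) = (u - 3)(u - 5)(u - 6) / 2
  L_2(u) = (u - 3)(u - 4)(u - 6) / -2
  L_3(u) = (u - 3)(u - 4)(u - 5) / 6
Then g(u) = -7·L_0(u) - 24·L_1(u) - 59·L_2(u) - 118·L_3(u).
Expanding and collecting terms gives g(u) = -u^3 + 3u^2 - u - 4.
Check: g(5) = -59. ✓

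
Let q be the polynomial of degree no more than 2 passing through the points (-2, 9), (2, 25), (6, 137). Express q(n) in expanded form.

q(n) = 3n^2 + 4n + 5

Using the Lagrange interpolation formula with nodes -2, 2, 6:
  L_0(n) = (n - 2)(n - 6) / 32
  L_1(n) = (n + 2)(n - 6) / -16
  L_2(n) = (n + 2)(n - 2) / 32
Then q(n) = 9·L_0(n) + 25·L_1(n) + 137·L_2(n).
Expanding and collecting terms gives q(n) = 3n² + 4n + 5.
Check: q(2) = 25. ✓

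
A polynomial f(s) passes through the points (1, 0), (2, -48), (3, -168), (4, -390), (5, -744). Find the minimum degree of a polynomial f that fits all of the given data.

Forward differences of the values at s = 1, 2, 3, 4, 5:
  f  : 0  -48  -168  -390  -744
  Δ  : -48  -120  -222  -354
  Δ^2: -72  -102  -132
  Δ^3: -30  -30
  Δ^4: 0
The third differences are constant (-30) and nonzero, while all higher differences vanish, so the minimal degree is 3.

3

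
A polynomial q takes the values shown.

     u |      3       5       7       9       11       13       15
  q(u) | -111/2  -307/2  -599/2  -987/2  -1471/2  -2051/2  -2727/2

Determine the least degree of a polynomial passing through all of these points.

2

Forward differences of the values at u = 3, 5, 7, 9, 11, 13, 15:
  q  : -111/2  -307/2  -599/2  -987/2  -1471/2  -2051/2  -2727/2
  Δ  : -98  -146  -194  -242  -290  -338
  Δ^2: -48  -48  -48  -48  -48
  Δ^3: 0  0  0  0
  Δ^4: 0  0  0
  Δ^5: 0  0
  Δ^6: 0
The second differences are constant (-48) and nonzero, while all higher differences vanish, so the minimal degree is 2.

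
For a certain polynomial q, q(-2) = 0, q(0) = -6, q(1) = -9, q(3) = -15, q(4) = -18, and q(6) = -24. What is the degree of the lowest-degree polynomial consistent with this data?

1

Divided differences on the nodes -2, 0, 1, 3, 4, 6:
  order 0: 0  -6  -9  -15  -18  -24
  order 1: -3  -3  -3  -3  -3
  order 2: 0  0  0  0
  order 3: 0  0  0
  order 4: 0  0
  order 5: 0
The order-1 divided differences are all -3 (nonzero) and every higher order vanishes, so the data lies on a polynomial of degree exactly 1.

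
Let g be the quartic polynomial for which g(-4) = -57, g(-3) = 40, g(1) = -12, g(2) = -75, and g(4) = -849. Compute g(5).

Using the Lagrange interpolation formula with nodes -4, -3, 1, 2, 4:
  L_0(s) = (s + 3)(s - 1)(s - 2)(s - 4) / 240
  L_1(s) = (s + 4)(s - 1)(s - 2)(s - 4) / -140
  L_2(s) = (s + 4)(s + 3)(s - 2)(s - 4) / 60
  L_3(s) = (s + 4)(s + 3)(s - 1)(s - 4) / -60
  L_4(s) = (s + 4)(s + 3)(s - 1)(s - 2) / 336
Then g(s) = -57·L_0(s) + 40·L_1(s) - 12·L_2(s) - 75·L_3(s) - 849·L_4(s).
Expanding and collecting terms gives g(s) = -2s^4 - 6s^3 + 4s^2 - 3s - 5.
Evaluating at s = 5: g(5) = -1920.

-1920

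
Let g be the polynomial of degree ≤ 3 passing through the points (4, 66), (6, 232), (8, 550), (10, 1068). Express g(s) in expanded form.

g(s) = s^3 + s^2 - 3s - 2

Using the Lagrange interpolation formula with nodes 4, 6, 8, 10:
  L_0(s) = (s - 6)(s - 8)(s - 10) / -48
  L_1(s) = (s - 4)(s - 8)(s - 10) / 16
  L_2(s) = (s - 4)(s - 6)(s - 10) / -16
  L_3(s) = (s - 4)(s - 6)(s - 8) / 48
Then g(s) = 66·L_0(s) + 232·L_1(s) + 550·L_2(s) + 1068·L_3(s).
Expanding and collecting terms gives g(s) = s^3 + s^2 - 3s - 2.
Check: g(8) = 550. ✓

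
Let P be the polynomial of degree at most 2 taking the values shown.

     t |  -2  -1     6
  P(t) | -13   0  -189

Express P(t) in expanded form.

P(t) = -5t^2 - 2t + 3

Using the Lagrange interpolation formula with nodes -2, -1, 6:
  L_0(t) = (t + 1)(t - 6) / 8
  L_1(t) = (t + 2)(t - 6) / -7
  L_2(t) = (t + 2)(t + 1) / 56
Then P(t) = -13·L_0(t) + 0·L_1(t) - 189·L_2(t).
Expanding and collecting terms gives P(t) = -5t^2 - 2t + 3.
Check: P(-2) = -13. ✓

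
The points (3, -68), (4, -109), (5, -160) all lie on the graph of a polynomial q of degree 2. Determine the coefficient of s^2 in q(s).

Write q(s) = as^2 + bs + c. Substituting each data point gives a linear system:
  9a + 3b + c = -68
  16a + 4b + c = -109
  25a + 5b + c = -160
Solving the system yields a = -5, b = -6, c = -5.
So q(s) = -5s^2 - 6s - 5.
The leading coefficient is -5.

-5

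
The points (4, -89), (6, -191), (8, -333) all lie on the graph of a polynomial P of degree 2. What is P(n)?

P(n) = -5n^2 - n - 5

Using the Lagrange interpolation formula with nodes 4, 6, 8:
  L_0(n) = (n - 6)(n - 8) / 8
  L_1(n) = (n - 4)(n - 8) / -4
  L_2(n) = (n - 4)(n - 6) / 8
Then P(n) = -89·L_0(n) - 191·L_1(n) - 333·L_2(n).
Expanding and collecting terms gives P(n) = -5n^2 - n - 5.
Check: P(8) = -333. ✓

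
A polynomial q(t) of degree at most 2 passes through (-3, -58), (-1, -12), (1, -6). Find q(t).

q(t) = -5t^2 + 3t - 4

Write q(t) = at^2 + bt + c. Substituting each data point gives a linear system:
  9a - 3b + c = -58
  a - b + c = -12
  a + b + c = -6
Solving the system yields a = -5, b = 3, c = -4.
So q(t) = -5t^2 + 3t - 4.
Check: q(1) = -6. ✓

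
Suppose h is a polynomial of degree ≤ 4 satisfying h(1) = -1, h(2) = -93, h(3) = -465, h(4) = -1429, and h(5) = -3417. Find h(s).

Write h(s) = as^4 + bs^3 + cs^2 + ds + e. Substituting each data point gives a linear system:
  a + b + c + d + e = -1
  16a + 8b + 4c + 2d + e = -93
  81a + 27b + 9c + 3d + e = -465
  256a + 64b + 16c + 4d + e = -1429
  625a + 125b + 25c + 5d + e = -3417
Solving the system yields a = -5, b = -2, c = -3, d = 6, e = 3.
So h(s) = -5s^4 - 2s^3 - 3s^2 + 6s + 3.
Check: h(4) = -1429. ✓

h(s) = -5s^4 - 2s^3 - 3s^2 + 6s + 3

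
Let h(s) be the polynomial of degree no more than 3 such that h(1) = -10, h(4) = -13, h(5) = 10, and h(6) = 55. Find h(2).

Using the Lagrange interpolation formula with nodes 1, 4, 5, 6:
  L_0(s) = (s - 4)(s - 5)(s - 6) / -60
  L_1(s) = (s - 1)(s - 5)(s - 6) / 6
  L_2(s) = (s - 1)(s - 4)(s - 6) / -4
  L_3(s) = (s - 1)(s - 4)(s - 5) / 10
Then h(s) = -10·L_0(s) - 13·L_1(s) + 10·L_2(s) + 55·L_3(s).
Expanding and collecting terms gives h(s) = s^3 - 4s^2 - 2s - 5.
Evaluating at s = 2: h(2) = -17.

-17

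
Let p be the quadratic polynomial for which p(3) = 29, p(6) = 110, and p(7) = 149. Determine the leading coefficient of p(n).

3

Write p(n) = an^2 + bn + c. Substituting each data point gives a linear system:
  9a + 3b + c = 29
  36a + 6b + c = 110
  49a + 7b + c = 149
Solving the system yields a = 3, b = 0, c = 2.
So p(n) = 3n^2 + 2.
The leading coefficient is 3.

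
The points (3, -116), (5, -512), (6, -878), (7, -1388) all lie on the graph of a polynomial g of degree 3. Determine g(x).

g(x) = -4x^3 - 2x - 2

Using the Lagrange interpolation formula with nodes 3, 5, 6, 7:
  L_0(x) = (x - 5)(x - 6)(x - 7) / -24
  L_1(x) = (x - 3)(x - 6)(x - 7) / 4
  L_2(x) = (x - 3)(x - 5)(x - 7) / -3
  L_3(x) = (x - 3)(x - 5)(x - 6) / 8
Then g(x) = -116·L_0(x) - 512·L_1(x) - 878·L_2(x) - 1388·L_3(x).
Expanding and collecting terms gives g(x) = -4x^3 - 2x - 2.
Check: g(6) = -878. ✓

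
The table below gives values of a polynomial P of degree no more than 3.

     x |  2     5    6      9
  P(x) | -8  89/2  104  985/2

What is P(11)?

Write P(x) = ax^3 + bx^2 + cx + d. Substituting each data point gives a linear system:
  8a + 4b + 2c + d = -8
  125a + 25b + 5c + d = 89/2
  216a + 36b + 6c + d = 104
  729a + 81b + 9c + d = 985/2
Solving the system yields a = 1, b = -5/2, c = -4, d = 2.
So P(x) = x^3 - (5/2)x^2 - 4x + 2.
Then P(11) = 1973/2.

1973/2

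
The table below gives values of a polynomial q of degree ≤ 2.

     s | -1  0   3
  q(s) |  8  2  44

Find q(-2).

24

Write q(s) = as^2 + bs + c. Substituting each data point gives a linear system:
  a - b + c = 8
  c = 2
  9a + 3b + c = 44
Solving the system yields a = 5, b = -1, c = 2.
So q(s) = 5s^2 - s + 2.
Then q(-2) = 24.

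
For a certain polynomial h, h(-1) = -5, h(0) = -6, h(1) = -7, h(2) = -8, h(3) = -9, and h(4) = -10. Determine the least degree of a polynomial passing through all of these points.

Forward differences of the values at t = -1, 0, 1, 2, 3, 4:
  h  : -5  -6  -7  -8  -9  -10
  Δ  : -1  -1  -1  -1  -1
  Δ^2: 0  0  0  0
  Δ^3: 0  0  0
  Δ^4: 0  0
  Δ^5: 0
The first differences are constant (-1) and nonzero, while all higher differences vanish, so the minimal degree is 1.

1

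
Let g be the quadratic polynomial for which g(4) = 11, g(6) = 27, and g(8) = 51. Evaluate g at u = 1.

2

Using the Lagrange interpolation formula with nodes 4, 6, 8:
  L_0(u) = (u - 6)(u - 8) / 8
  L_1(u) = (u - 4)(u - 8) / -4
  L_2(u) = (u - 4)(u - 6) / 8
Then g(u) = 11·L_0(u) + 27·L_1(u) + 51·L_2(u).
Expanding and collecting terms gives g(u) = u² - 2u + 3.
Evaluating at u = 1: g(1) = 2.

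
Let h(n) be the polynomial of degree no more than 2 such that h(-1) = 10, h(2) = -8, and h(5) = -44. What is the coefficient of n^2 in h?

-1

Write h(n) = an^2 + bn + c. Substituting each data point gives a linear system:
  a - b + c = 10
  4a + 2b + c = -8
  25a + 5b + c = -44
Solving the system yields a = -1, b = -5, c = 6.
So h(n) = -n^2 - 5n + 6.
The leading coefficient is -1.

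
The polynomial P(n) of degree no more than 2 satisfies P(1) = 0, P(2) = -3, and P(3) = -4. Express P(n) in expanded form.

Using the Lagrange interpolation formula with nodes 1, 2, 3:
  L_0(n) = (n - 2)(n - 3) / 2
  L_1(n) = (n - 1)(n - 3) / -1
  L_2(n) = (n - 1)(n - 2) / 2
Then P(n) = 0·L_0(n) - 3·L_1(n) - 4·L_2(n).
Expanding and collecting terms gives P(n) = n^2 - 6n + 5.
Check: P(3) = -4. ✓

P(n) = n^2 - 6n + 5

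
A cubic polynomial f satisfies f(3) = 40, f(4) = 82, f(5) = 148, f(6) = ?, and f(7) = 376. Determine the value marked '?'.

244

On equispaced nodes a degree-3 polynomial has vanishing fourth forward difference, so
  f(3) - 4·f(4) + 6·f(5) - 4·f(6) + f(7) = 0.
Substituting the known values and solving for f(6):
  -4·f(6) = -976
  f(6) = 244.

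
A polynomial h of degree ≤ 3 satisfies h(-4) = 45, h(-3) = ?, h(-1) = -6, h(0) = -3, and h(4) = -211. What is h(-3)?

The 4 known points determine the degree-3 polynomial uniquely.
Write h(t) = at^3 + bt^2 + ct + d. Substituting each data point gives a linear system:
  -64a + 16b - 4c + d = 45
  -a + b - c + d = -6
  d = -3
  64a + 16b + 4c + d = -211
Solving the system yields a = -2, b = -5, c = 0, d = -3.
So h(t) = -2t^3 - 5t^2 - 3.
Then h(-3) = 6.

6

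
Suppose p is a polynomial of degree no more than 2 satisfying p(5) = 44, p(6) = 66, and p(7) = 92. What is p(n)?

p(n) = 2n^2 - 6

Write p(n) = an^2 + bn + c. Substituting each data point gives a linear system:
  25a + 5b + c = 44
  36a + 6b + c = 66
  49a + 7b + c = 92
Solving the system yields a = 2, b = 0, c = -6.
So p(n) = 2n^2 - 6.
Check: p(5) = 44. ✓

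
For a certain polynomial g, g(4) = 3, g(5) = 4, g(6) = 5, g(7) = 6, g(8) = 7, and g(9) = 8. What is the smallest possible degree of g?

1

Forward differences of the values at n = 4, 5, 6, 7, 8, 9:
  g  : 3  4  5  6  7  8
  Δ  : 1  1  1  1  1
  Δ^2: 0  0  0  0
  Δ^3: 0  0  0
  Δ^4: 0  0
  Δ^5: 0
The first differences are constant (1) and nonzero, while all higher differences vanish, so the minimal degree is 1.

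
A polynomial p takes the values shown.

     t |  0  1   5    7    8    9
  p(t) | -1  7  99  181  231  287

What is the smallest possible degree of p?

2

Divided differences on the nodes 0, 1, 5, 7, 8, 9:
  order 0: -1  7  99  181  231  287
  order 1: 8  23  41  50  56
  order 2: 3  3  3  3
  order 3: 0  0  0
  order 4: 0  0
  order 5: 0
The order-2 divided differences are all 3 (nonzero) and every higher order vanishes, so the data lies on a polynomial of degree exactly 2.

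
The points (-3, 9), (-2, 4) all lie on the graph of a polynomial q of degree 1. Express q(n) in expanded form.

q(n) = -5n - 6

Write q(n) = an + b. Substituting each data point gives a linear system:
  -3a + b = 9
  -2a + b = 4
Solving the system yields a = -5, b = -6.
So q(n) = -5n - 6.
Check: q(-2) = 4. ✓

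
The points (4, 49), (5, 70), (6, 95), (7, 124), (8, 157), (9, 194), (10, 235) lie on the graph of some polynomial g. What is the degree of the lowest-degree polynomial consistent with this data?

Forward differences of the values at t = 4, 5, 6, 7, 8, 9, 10:
  g  : 49  70  95  124  157  194  235
  Δ  : 21  25  29  33  37  41
  Δ^2: 4  4  4  4  4
  Δ^3: 0  0  0  0
  Δ^4: 0  0  0
  Δ^5: 0  0
  Δ^6: 0
The second differences are constant (4) and nonzero, while all higher differences vanish, so the minimal degree is 2.

2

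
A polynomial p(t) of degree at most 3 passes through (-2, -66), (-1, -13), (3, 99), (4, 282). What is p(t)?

p(t) = 6t^3 - 5t^2 - 4t - 6

Using the Lagrange interpolation formula with nodes -2, -1, 3, 4:
  L_0(t) = (t + 1)(t - 3)(t - 4) / -30
  L_1(t) = (t + 2)(t - 3)(t - 4) / 20
  L_2(t) = (t + 2)(t + 1)(t - 4) / -20
  L_3(t) = (t + 2)(t + 1)(t - 3) / 30
Then p(t) = -66·L_0(t) - 13·L_1(t) + 99·L_2(t) + 282·L_3(t).
Expanding and collecting terms gives p(t) = 6t^3 - 5t^2 - 4t - 6.
Check: p(4) = 282. ✓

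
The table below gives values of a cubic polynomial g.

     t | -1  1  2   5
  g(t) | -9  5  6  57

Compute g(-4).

Write g(t) = at^3 + bt^2 + ct + d. Substituting each data point gives a linear system:
  -a + b - c + d = -9
  a + b + c + d = 5
  8a + 4b + 2c + d = 6
  125a + 25b + 5c + d = 57
Solving the system yields a = 1, b = -4, c = 6, d = 2.
So g(t) = t³ - 4t² + 6t + 2.
Then g(-4) = -150.

-150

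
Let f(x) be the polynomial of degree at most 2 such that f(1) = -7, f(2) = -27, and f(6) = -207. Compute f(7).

Using the Lagrange interpolation formula with nodes 1, 2, 6:
  L_0(x) = (x - 2)(x - 6) / 5
  L_1(x) = (x - 1)(x - 6) / -4
  L_2(x) = (x - 1)(x - 2) / 20
Then f(x) = -7·L_0(x) - 27·L_1(x) - 207·L_2(x).
Expanding and collecting terms gives f(x) = -5x^2 - 5x + 3.
Evaluating at x = 7: f(7) = -277.

-277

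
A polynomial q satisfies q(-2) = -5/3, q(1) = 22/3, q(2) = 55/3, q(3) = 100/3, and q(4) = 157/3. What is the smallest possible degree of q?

Divided differences on the nodes -2, 1, 2, 3, 4:
  order 0: -5/3  22/3  55/3  100/3  157/3
  order 1: 3  11  15  19
  order 2: 2  2  2
  order 3: 0  0
  order 4: 0
The order-2 divided differences are all 2 (nonzero) and every higher order vanishes, so the data lies on a polynomial of degree exactly 2.

2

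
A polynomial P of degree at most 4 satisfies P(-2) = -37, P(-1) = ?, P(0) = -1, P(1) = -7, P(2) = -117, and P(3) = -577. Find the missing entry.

On equispaced nodes a degree-4 polynomial has vanishing fifth forward difference, so
  - P(-2) + 5·P(-1) - 10·P(0) + 10·P(1) - 5·P(2) + P(3) = 0.
Substituting the known values and solving for P(-1):
  5·P(-1) = 15
  P(-1) = 3.

3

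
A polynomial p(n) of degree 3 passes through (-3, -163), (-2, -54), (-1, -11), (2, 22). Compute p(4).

264

Write p(n) = an^3 + bn^2 + cn + d. Substituting each data point gives a linear system:
  -27a + 9b - 3c + d = -163
  -8a + 4b - 2c + d = -54
  -a + b - c + d = -11
  8a + 4b + 2c + d = 22
Solving the system yields a = 5, b = -3, c = -1, d = -4.
So p(n) = 5n^3 - 3n^2 - n - 4.
Then p(4) = 264.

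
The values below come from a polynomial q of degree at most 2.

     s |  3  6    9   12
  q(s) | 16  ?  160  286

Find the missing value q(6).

70

On equispaced nodes a degree-2 polynomial has vanishing third forward difference, so
  - q(3) + 3·q(6) - 3·q(9) + q(12) = 0.
Substituting the known values and solving for q(6):
  3·q(6) = 210
  q(6) = 70.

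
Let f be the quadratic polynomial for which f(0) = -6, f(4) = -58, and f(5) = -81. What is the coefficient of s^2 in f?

Write f(s) = as^2 + bs + c. Substituting each data point gives a linear system:
  c = -6
  16a + 4b + c = -58
  25a + 5b + c = -81
Solving the system yields a = -2, b = -5, c = -6.
So f(s) = -2s^2 - 5s - 6.
The leading coefficient is -2.

-2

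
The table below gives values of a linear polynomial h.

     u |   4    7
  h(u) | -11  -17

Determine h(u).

Using the Lagrange interpolation formula with nodes 4, 7:
  L_0(u) = (u - 7) / -3
  L_1(u) = (u - 4) / 3
Then h(u) = -11·L_0(u) - 17·L_1(u).
Expanding and collecting terms gives h(u) = -2u - 3.
Check: h(4) = -11. ✓

h(u) = -2u - 3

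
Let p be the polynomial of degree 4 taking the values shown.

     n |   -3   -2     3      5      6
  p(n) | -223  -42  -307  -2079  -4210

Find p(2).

-78

Using the Lagrange interpolation formula with nodes -3, -2, 3, 5, 6:
  L_0(n) = (n + 2)(n - 3)(n - 5)(n - 6) / 432
  L_1(n) = (n + 3)(n - 3)(n - 5)(n - 6) / -280
  L_2(n) = (n + 3)(n + 2)(n - 5)(n - 6) / 180
  L_3(n) = (n + 3)(n + 2)(n - 3)(n - 6) / -112
  L_4(n) = (n + 3)(n + 2)(n - 3)(n - 5) / 216
Then p(n) = -223·L_0(n) - 42·L_1(n) - 307·L_2(n) - 2079·L_3(n) - 4210·L_4(n).
Expanding and collecting terms gives p(n) = -3n^4 - n^3 - 2n^2 - 5n - 4.
Evaluating at n = 2: p(2) = -78.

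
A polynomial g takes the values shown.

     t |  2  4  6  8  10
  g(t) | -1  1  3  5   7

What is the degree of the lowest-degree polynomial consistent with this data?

Forward differences of the values at t = 2, 4, 6, 8, 10:
  g  : -1  1  3  5  7
  Δ  : 2  2  2  2
  Δ^2: 0  0  0
  Δ^3: 0  0
  Δ^4: 0
The first differences are constant (2) and nonzero, while all higher differences vanish, so the minimal degree is 1.

1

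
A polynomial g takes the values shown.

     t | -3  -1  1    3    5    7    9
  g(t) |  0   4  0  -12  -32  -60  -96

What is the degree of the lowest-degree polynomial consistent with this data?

Forward differences of the values at t = -3, -1, 1, 3, 5, 7, 9:
  g  : 0  4  0  -12  -32  -60  -96
  Δ  : 4  -4  -12  -20  -28  -36
  Δ^2: -8  -8  -8  -8  -8
  Δ^3: 0  0  0  0
  Δ^4: 0  0  0
  Δ^5: 0  0
  Δ^6: 0
The second differences are constant (-8) and nonzero, while all higher differences vanish, so the minimal degree is 2.

2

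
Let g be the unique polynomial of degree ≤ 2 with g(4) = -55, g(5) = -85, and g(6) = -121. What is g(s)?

Write g(s) = as^2 + bs + c. Substituting each data point gives a linear system:
  16a + 4b + c = -55
  25a + 5b + c = -85
  36a + 6b + c = -121
Solving the system yields a = -3, b = -3, c = 5.
So g(s) = -3s^2 - 3s + 5.
Check: g(5) = -85. ✓

g(s) = -3s^2 - 3s + 5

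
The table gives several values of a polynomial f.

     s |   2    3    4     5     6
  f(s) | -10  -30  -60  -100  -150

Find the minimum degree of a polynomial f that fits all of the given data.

2

Forward differences of the values at s = 2, 3, 4, 5, 6:
  f  : -10  -30  -60  -100  -150
  Δ  : -20  -30  -40  -50
  Δ^2: -10  -10  -10
  Δ^3: 0  0
  Δ^4: 0
The second differences are constant (-10) and nonzero, while all higher differences vanish, so the minimal degree is 2.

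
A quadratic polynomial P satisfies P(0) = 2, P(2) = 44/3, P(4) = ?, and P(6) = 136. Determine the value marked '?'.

178/3

On equispaced nodes a degree-2 polynomial has vanishing third forward difference, so
  - P(0) + 3·P(2) - 3·P(4) + P(6) = 0.
Substituting the known values and solving for P(4):
  -3·P(4) = -178
  P(4) = 178/3.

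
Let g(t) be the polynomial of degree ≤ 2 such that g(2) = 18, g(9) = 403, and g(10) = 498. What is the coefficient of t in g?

0

Write g(t) = at^2 + bt + c. Substituting each data point gives a linear system:
  4a + 2b + c = 18
  81a + 9b + c = 403
  100a + 10b + c = 498
Solving the system yields a = 5, b = 0, c = -2.
So g(t) = 5t^2 - 2.
The coefficient of t is 0.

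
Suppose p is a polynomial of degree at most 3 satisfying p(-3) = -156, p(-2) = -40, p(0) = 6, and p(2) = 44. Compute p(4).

362

Write p(u) = au^3 + bu^2 + cu + d. Substituting each data point gives a linear system:
  -27a + 9b - 3c + d = -156
  -8a + 4b - 2c + d = -40
  d = 6
  8a + 4b + 2c + d = 44
Solving the system yields a = 6, b = -1, c = -3, d = 6.
So p(u) = 6u^3 - u^2 - 3u + 6.
Then p(4) = 362.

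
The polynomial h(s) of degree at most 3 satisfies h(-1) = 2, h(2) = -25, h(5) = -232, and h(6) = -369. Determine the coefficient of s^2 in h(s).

Write h(s) = as^3 + bs^2 + cs + d. Substituting each data point gives a linear system:
  -a + b - c + d = 2
  8a + 4b + 2c + d = -25
  125a + 25b + 5c + d = -232
  216a + 36b + 6c + d = -369
Solving the system yields a = -1, b = -4, c = -2, d = 3.
So h(s) = -s^3 - 4s^2 - 2s + 3.
The coefficient of s^2 is -4.

-4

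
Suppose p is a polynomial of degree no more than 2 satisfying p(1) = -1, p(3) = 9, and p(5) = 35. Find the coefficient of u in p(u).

Write p(u) = au^2 + bu + c. Substituting each data point gives a linear system:
  a + b + c = -1
  9a + 3b + c = 9
  25a + 5b + c = 35
Solving the system yields a = 2, b = -3, c = 0.
So p(u) = 2u^2 - 3u.
The coefficient of u is -3.

-3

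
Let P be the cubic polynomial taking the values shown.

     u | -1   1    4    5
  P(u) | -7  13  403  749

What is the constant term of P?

-1

Write P(u) = au^3 + bu^2 + cu + d. Substituting each data point gives a linear system:
  -a + b - c + d = -7
  a + b + c + d = 13
  64a + 16b + 4c + d = 403
  125a + 25b + 5c + d = 749
Solving the system yields a = 5, b = 4, c = 5, d = -1.
So P(u) = 5u^3 + 4u^2 + 5u - 1.
The constant term is -1.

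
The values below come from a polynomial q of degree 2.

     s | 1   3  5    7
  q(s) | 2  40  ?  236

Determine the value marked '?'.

On equispaced nodes a degree-2 polynomial has vanishing third forward difference, so
  - q(1) + 3·q(3) - 3·q(5) + q(7) = 0.
Substituting the known values and solving for q(5):
  -3·q(5) = -354
  q(5) = 118.

118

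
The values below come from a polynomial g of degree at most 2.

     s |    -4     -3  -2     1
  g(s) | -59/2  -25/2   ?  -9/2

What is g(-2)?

The 3 known points determine the degree-2 polynomial uniquely.
Write g(s) = as^2 + bs + c. Substituting each data point gives a linear system:
  16a - 4b + c = -59/2
  9a - 3b + c = -25/2
  a + b + c = -9/2
Solving the system yields a = -3, b = -4, c = 5/2.
So g(s) = -3s^2 - 4s + 5/2.
Then g(-2) = -3/2.

-3/2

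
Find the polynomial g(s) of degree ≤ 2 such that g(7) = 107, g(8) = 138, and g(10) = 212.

Write g(s) = as^2 + bs + c. Substituting each data point gives a linear system:
  49a + 7b + c = 107
  64a + 8b + c = 138
  100a + 10b + c = 212
Solving the system yields a = 2, b = 1, c = 2.
So g(s) = 2s^2 + s + 2.
Check: g(8) = 138. ✓

g(s) = 2s^2 + s + 2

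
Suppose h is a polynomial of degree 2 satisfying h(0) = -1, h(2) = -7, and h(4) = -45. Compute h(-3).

-52

Using the Lagrange interpolation formula with nodes 0, 2, 4:
  L_0(x) = (x - 2)(x - 4) / 8
  L_1(x) = x(x - 4) / -4
  L_2(x) = x(x - 2) / 8
Then h(x) = -1·L_0(x) - 7·L_1(x) - 45·L_2(x).
Expanding and collecting terms gives h(x) = -4x^2 + 5x - 1.
Evaluating at x = -3: h(-3) = -52.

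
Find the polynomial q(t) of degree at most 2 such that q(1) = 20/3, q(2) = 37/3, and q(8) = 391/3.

q(t) = 2t^2 - (1/3)t + 5

Using the Lagrange interpolation formula with nodes 1, 2, 8:
  L_0(t) = (t - 2)(t - 8) / 7
  L_1(t) = (t - 1)(t - 8) / -6
  L_2(t) = (t - 1)(t - 2) / 42
Then q(t) = 20/3·L_0(t) + 37/3·L_1(t) + 391/3·L_2(t).
Expanding and collecting terms gives q(t) = 2t^2 - (1/3)t + 5.
Check: q(2) = 37/3. ✓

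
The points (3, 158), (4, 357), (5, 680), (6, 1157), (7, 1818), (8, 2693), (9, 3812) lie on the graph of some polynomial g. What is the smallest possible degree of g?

3

Forward differences of the values at s = 3, 4, 5, 6, 7, 8, 9:
  g  : 158  357  680  1157  1818  2693  3812
  Δ  : 199  323  477  661  875  1119
  Δ^2: 124  154  184  214  244
  Δ^3: 30  30  30  30
  Δ^4: 0  0  0
  Δ^5: 0  0
  Δ^6: 0
The third differences are constant (30) and nonzero, while all higher differences vanish, so the minimal degree is 3.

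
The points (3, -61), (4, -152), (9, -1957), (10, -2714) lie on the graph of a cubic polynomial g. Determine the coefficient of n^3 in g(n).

-3

Write g(n) = an^3 + bn^2 + cn + d. Substituting each data point gives a linear system:
  27a + 9b + 3c + d = -61
  64a + 16b + 4c + d = -152
  729a + 81b + 9c + d = -1957
  1000a + 100b + 10c + d = -2714
Solving the system yields a = -3, b = 3, c = -1, d = -4.
So g(n) = -3n^3 + 3n^2 - n - 4.
The leading coefficient is -3.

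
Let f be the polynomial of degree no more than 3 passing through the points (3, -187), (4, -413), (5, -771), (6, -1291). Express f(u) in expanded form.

Using the Lagrange interpolation formula with nodes 3, 4, 5, 6:
  L_0(u) = (u - 4)(u - 5)(u - 6) / -6
  L_1(u) = (u - 3)(u - 5)(u - 6) / 2
  L_2(u) = (u - 3)(u - 4)(u - 6) / -2
  L_3(u) = (u - 3)(u - 4)(u - 5) / 6
Then f(u) = -187·L_0(u) - 413·L_1(u) - 771·L_2(u) - 1291·L_3(u).
Expanding and collecting terms gives f(u) = -5u³ - 6u² + u - 1.
Check: f(3) = -187. ✓

f(u) = -5u^3 - 6u^2 + u - 1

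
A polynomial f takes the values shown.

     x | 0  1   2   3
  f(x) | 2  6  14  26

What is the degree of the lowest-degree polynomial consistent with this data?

Forward differences of the values at x = 0, 1, 2, 3:
  f  : 2  6  14  26
  Δ  : 4  8  12
  Δ^2: 4  4
  Δ^3: 0
The second differences are constant (4) and nonzero, while all higher differences vanish, so the minimal degree is 2.

2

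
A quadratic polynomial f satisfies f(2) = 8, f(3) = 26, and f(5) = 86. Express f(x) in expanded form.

Write f(x) = ax^2 + bx + c. Substituting each data point gives a linear system:
  4a + 2b + c = 8
  9a + 3b + c = 26
  25a + 5b + c = 86
Solving the system yields a = 4, b = -2, c = -4.
So f(x) = 4x^2 - 2x - 4.
Check: f(3) = 26. ✓

f(x) = 4x^2 - 2x - 4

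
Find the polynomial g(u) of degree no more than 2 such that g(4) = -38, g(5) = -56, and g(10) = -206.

g(u) = -2u^2 - 6

Write g(u) = au^2 + bu + c. Substituting each data point gives a linear system:
  16a + 4b + c = -38
  25a + 5b + c = -56
  100a + 10b + c = -206
Solving the system yields a = -2, b = 0, c = -6.
So g(u) = -2u^2 - 6.
Check: g(10) = -206. ✓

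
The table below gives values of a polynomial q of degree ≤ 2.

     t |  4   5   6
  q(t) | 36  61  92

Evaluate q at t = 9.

221

Using the Lagrange interpolation formula with nodes 4, 5, 6:
  L_0(t) = (t - 5)(t - 6) / 2
  L_1(t) = (t - 4)(t - 6) / -1
  L_2(t) = (t - 4)(t - 5) / 2
Then q(t) = 36·L_0(t) + 61·L_1(t) + 92·L_2(t).
Expanding and collecting terms gives q(t) = 3t^2 - 2t - 4.
Evaluating at t = 9: q(9) = 221.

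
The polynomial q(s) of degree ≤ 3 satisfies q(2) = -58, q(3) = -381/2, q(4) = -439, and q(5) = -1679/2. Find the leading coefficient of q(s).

-6

Write q(s) = as^3 + bs^2 + cs + d. Substituting each data point gives a linear system:
  8a + 4b + 2c + d = -58
  27a + 9b + 3c + d = -381/2
  64a + 16b + 4c + d = -439
  125a + 25b + 5c + d = -1679/2
Solving the system yields a = -6, b = -4, c = 3/2, d = 3.
So q(s) = -6s^3 - 4s^2 + (3/2)s + 3.
The leading coefficient is -6.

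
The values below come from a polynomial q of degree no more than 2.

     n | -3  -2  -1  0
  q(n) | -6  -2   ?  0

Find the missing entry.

0

On equispaced nodes a degree-2 polynomial has vanishing third forward difference, so
  - q(-3) + 3·q(-2) - 3·q(-1) + q(0) = 0.
Substituting the known values and solving for q(-1):
  -3·q(-1) = 0
  q(-1) = 0.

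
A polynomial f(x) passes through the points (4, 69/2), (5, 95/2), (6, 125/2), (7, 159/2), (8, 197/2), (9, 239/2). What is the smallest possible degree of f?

Forward differences of the values at x = 4, 5, 6, 7, 8, 9:
  f  : 69/2  95/2  125/2  159/2  197/2  239/2
  Δ  : 13  15  17  19  21
  Δ^2: 2  2  2  2
  Δ^3: 0  0  0
  Δ^4: 0  0
  Δ^5: 0
The second differences are constant (2) and nonzero, while all higher differences vanish, so the minimal degree is 2.

2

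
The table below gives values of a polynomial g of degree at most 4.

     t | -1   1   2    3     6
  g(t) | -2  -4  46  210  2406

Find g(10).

15134

Using the Lagrange interpolation formula with nodes -1, 1, 2, 3, 6:
  L_0(t) = (t - 1)(t - 2)(t - 3)(t - 6) / 168
  L_1(t) = (t + 1)(t - 2)(t - 3)(t - 6) / -20
  L_2(t) = (t + 1)(t - 1)(t - 3)(t - 6) / 12
  L_3(t) = (t + 1)(t - 1)(t - 2)(t - 6) / -24
  L_4(t) = (t + 1)(t - 1)(t - 2)(t - 3) / 420
Then g(t) = -2·L_0(t) - 4·L_1(t) + 46·L_2(t) + 210·L_3(t) + 2406·L_4(t).
Expanding and collecting terms gives g(t) = t^4 + 5t^3 + 2t^2 - 6t - 6.
Evaluating at t = 10: g(10) = 15134.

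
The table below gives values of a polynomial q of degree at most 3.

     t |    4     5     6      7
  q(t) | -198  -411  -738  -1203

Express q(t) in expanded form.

q(t) = -4t^3 + 3t^2 + 4t - 6

Write q(t) = at^3 + bt^2 + ct + d. Substituting each data point gives a linear system:
  64a + 16b + 4c + d = -198
  125a + 25b + 5c + d = -411
  216a + 36b + 6c + d = -738
  343a + 49b + 7c + d = -1203
Solving the system yields a = -4, b = 3, c = 4, d = -6.
So q(t) = -4t^3 + 3t^2 + 4t - 6.
Check: q(7) = -1203. ✓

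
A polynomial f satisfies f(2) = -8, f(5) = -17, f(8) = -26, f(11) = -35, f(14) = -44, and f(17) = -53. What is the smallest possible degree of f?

1

Forward differences of the values at t = 2, 5, 8, 11, 14, 17:
  f  : -8  -17  -26  -35  -44  -53
  Δ  : -9  -9  -9  -9  -9
  Δ^2: 0  0  0  0
  Δ^3: 0  0  0
  Δ^4: 0  0
  Δ^5: 0
The first differences are constant (-9) and nonzero, while all higher differences vanish, so the minimal degree is 1.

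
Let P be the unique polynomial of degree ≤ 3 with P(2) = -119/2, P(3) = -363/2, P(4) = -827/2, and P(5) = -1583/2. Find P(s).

Using the Lagrange interpolation formula with nodes 2, 3, 4, 5:
  L_0(s) = (s - 3)(s - 4)(s - 5) / -6
  L_1(s) = (s - 2)(s - 4)(s - 5) / 2
  L_2(s) = (s - 2)(s - 3)(s - 5) / -2
  L_3(s) = (s - 2)(s - 3)(s - 4) / 6
Then P(s) = -119/2·L_0(s) - 363/2·L_1(s) - 827/2·L_2(s) - 1583/2·L_3(s).
Expanding and collecting terms gives P(s) = -6s^3 - s^2 - 3s - 3/2.
Check: P(3) = -363/2. ✓

P(s) = -6s^3 - s^2 - 3s - 3/2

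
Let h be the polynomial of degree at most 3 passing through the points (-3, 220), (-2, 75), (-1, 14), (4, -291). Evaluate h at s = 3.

Using the Lagrange interpolation formula with nodes -3, -2, -1, 4:
  L_0(s) = (s + 2)(s + 1)(s - 4) / -14
  L_1(s) = (s + 3)(s + 1)(s - 4) / 6
  L_2(s) = (s + 3)(s + 2)(s - 4) / -10
  L_3(s) = (s + 3)(s + 2)(s + 1) / 210
Then h(s) = 220·L_0(s) + 75·L_1(s) + 14·L_2(s) - 291·L_3(s).
Expanding and collecting terms gives h(s) = -6s^3 + 6s^2 - s + 1.
Evaluating at s = 3: h(3) = -110.

-110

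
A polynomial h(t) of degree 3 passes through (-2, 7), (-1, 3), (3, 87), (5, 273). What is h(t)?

h(t) = t^3 + 5t^2 + 4t + 3

Using the Lagrange interpolation formula with nodes -2, -1, 3, 5:
  L_0(t) = (t + 1)(t - 3)(t - 5) / -35
  L_1(t) = (t + 2)(t - 3)(t - 5) / 24
  L_2(t) = (t + 2)(t + 1)(t - 5) / -40
  L_3(t) = (t + 2)(t + 1)(t - 3) / 84
Then h(t) = 7·L_0(t) + 3·L_1(t) + 87·L_2(t) + 273·L_3(t).
Expanding and collecting terms gives h(t) = t^3 + 5t^2 + 4t + 3.
Check: h(-1) = 3. ✓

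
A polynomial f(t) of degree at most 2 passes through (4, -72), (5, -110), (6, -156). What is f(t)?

Write f(t) = at^2 + bt + c. Substituting each data point gives a linear system:
  16a + 4b + c = -72
  25a + 5b + c = -110
  36a + 6b + c = -156
Solving the system yields a = -4, b = -2, c = 0.
So f(t) = -4t² - 2t.
Check: f(6) = -156. ✓

f(t) = -4t^2 - 2t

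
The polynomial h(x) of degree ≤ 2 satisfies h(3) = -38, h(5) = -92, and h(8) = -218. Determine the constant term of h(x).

Write h(x) = ax^2 + bx + c. Substituting each data point gives a linear system:
  9a + 3b + c = -38
  25a + 5b + c = -92
  64a + 8b + c = -218
Solving the system yields a = -3, b = -3, c = -2.
So h(x) = -3x^2 - 3x - 2.
The constant term is -2.

-2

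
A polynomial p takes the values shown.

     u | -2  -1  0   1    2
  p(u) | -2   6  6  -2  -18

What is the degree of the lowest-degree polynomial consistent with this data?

Forward differences of the values at u = -2, -1, 0, 1, 2:
  p  : -2  6  6  -2  -18
  Δ  : 8  0  -8  -16
  Δ^2: -8  -8  -8
  Δ^3: 0  0
  Δ^4: 0
The second differences are constant (-8) and nonzero, while all higher differences vanish, so the minimal degree is 2.

2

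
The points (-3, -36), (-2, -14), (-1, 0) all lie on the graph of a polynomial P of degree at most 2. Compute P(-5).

-104

Forward differences of the values at n = -3, -2, -1:
  P  : -36  -14  0
  Δ  : 22  14
  Δ^2: -8
The second differences are constant, confirming degree 2.
Interpolating (Newton forward form) and evaluating at n = -5 gives P(-5) = -104.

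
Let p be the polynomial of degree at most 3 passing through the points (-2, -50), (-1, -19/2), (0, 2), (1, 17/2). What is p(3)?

Using the Lagrange interpolation formula with nodes -2, -1, 0, 1:
  L_0(n) = (n + 1)n(n - 1) / -6
  L_1(n) = (n + 2)n(n - 1) / 2
  L_2(n) = (n + 2)(n + 1)(n - 1) / -2
  L_3(n) = (n + 2)(n + 1)n / 6
Then p(n) = -50·L_0(n) - 19/2·L_1(n) + 2·L_2(n) + 17/2·L_3(n).
Expanding and collecting terms gives p(n) = 4n^3 - (5/2)n^2 + 5n + 2.
Evaluating at n = 3: p(3) = 205/2.

205/2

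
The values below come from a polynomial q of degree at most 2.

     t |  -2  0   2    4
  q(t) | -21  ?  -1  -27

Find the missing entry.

The 3 known points determine the degree-2 polynomial uniquely.
Write q(t) = at^2 + bt + c. Substituting each data point gives a linear system:
  4a - 2b + c = -21
  4a + 2b + c = -1
  16a + 4b + c = -27
Solving the system yields a = -3, b = 5, c = 1.
So q(t) = -3t² + 5t + 1.
Then q(0) = 1.

1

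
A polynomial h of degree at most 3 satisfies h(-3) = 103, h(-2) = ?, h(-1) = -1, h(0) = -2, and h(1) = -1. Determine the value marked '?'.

26

On equispaced nodes a degree-3 polynomial has vanishing fourth forward difference, so
  h(-3) - 4·h(-2) + 6·h(-1) - 4·h(0) + h(1) = 0.
Substituting the known values and solving for h(-2):
  -4·h(-2) = -104
  h(-2) = 26.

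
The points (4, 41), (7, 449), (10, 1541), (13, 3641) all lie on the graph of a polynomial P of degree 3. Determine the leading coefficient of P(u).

Write P(u) = au^3 + bu^2 + cu + d. Substituting each data point gives a linear system:
  64a + 16b + 4c + d = 41
  343a + 49b + 7c + d = 449
  1000a + 100b + 10c + d = 1541
  2197a + 169b + 13c + d = 3641
Solving the system yields a = 2, b = -4, c = -6, d = 1.
So P(u) = 2u^3 - 4u^2 - 6u + 1.
The leading coefficient is 2.

2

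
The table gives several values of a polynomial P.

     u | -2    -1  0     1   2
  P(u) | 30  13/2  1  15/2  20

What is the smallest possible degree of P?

3

Forward differences of the values at u = -2, -1, 0, 1, 2:
  P  : 30  13/2  1  15/2  20
  Δ  : -47/2  -11/2  13/2  25/2
  Δ^2: 18  12  6
  Δ^3: -6  -6
  Δ^4: 0
The third differences are constant (-6) and nonzero, while all higher differences vanish, so the minimal degree is 3.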